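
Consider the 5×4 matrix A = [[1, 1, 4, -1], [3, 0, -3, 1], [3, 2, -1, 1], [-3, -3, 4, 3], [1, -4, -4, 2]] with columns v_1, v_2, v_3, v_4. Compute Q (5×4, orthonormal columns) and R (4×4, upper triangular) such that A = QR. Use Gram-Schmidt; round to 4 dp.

q_1 = v_1/‖v_1‖ = (1, 3, 3, -3, 1)/5.3852 = (0.1857, 0.5571, 0.5571, -0.5571, 0.1857).
r_{12} = q_1·v_2 = 2.2283.
u_2 = v_2 − 2.2283·q_1 = (0.5862, -1.2414, 0.7586, -1.7586, -4.4138).
‖u_2‖ = 5.0034, so q_2 = (0.1172, -0.2481, 0.1516, -0.3515, -0.8822).
r_{13} = q_1·v_3 = -4.4567; r_{23} = q_2·v_3 = 3.1840.
u_3 = v_3 + 4.4567·q_1 − 3.1840·q_2 = (4.4545, 0.2727, 1.0000, 2.6364, -0.3636).
‖u_3‖ = 5.2915, so q_3 = (0.8418, 0.0515, 0.1890, 0.4982, -0.0687).
r_{14} = q_1·v_4 = -0.3714; r_{24} = q_2·v_4 = -3.0324; r_{34} = q_3·v_4 = 0.7559.
u_4 = v_4 + 0.3714·q_1 + 3.0324·q_2 − 0.7559·q_3 = (-1.2121, 0.4156, 1.5238, 1.3506, -0.5541).
‖u_4‖ = 2.4689, so q_4 = (-0.4910, 0.1683, 0.6172, 0.5471, -0.2244).

Q = [[0.1857, 0.1172, 0.8418, -0.4910], [0.5571, -0.2481, 0.0515, 0.1683], [0.5571, 0.1516, 0.1890, 0.6172], [-0.5571, -0.3515, 0.4982, 0.5471], [0.1857, -0.8822, -0.0687, -0.2244]], R = [[5.3852, 2.2283, -4.4567, -0.3714], [0.0000, 5.0034, 3.1840, -3.0324], [0.0000, 0.0000, 5.2915, 0.7559], [0.0000, 0.0000, 0.0000, 2.4689]]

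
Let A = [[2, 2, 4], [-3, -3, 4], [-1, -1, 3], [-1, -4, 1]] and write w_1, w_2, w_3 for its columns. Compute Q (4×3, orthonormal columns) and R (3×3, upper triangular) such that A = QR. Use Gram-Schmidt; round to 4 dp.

Q = [[0.5164, -0.1380, 0.8165], [-0.7746, 0.2070, 0.4082], [-0.2582, 0.0690, 0.4082], [-0.2582, -0.9661, 0.0000]], R = [[3.8730, 4.6476, -2.0656], [0.0000, 2.8983, -0.4830], [0.0000, 0.0000, 6.1237]]

w_1 = (2, -3, -1, -1); ‖w_1‖ = 3.8730, so q_1 = (0.5164, -0.7746, -0.2582, -0.2582).
q_1·w_2 = 0.5164·2 + (-0.7746)·(-3) + (-0.2582)·(-1) + (-0.2582)·(-4) = 4.6476.
u_2 = w_2 − 4.6476·q_1 = (-0.4000, 0.6000, 0.2000, -2.8000).
‖u_2‖ = 2.8983, so q_2 = (-0.1380, 0.2070, 0.0690, -0.9661).
q_1·w_3 = 0.5164·4 + (-0.7746)·4 + (-0.2582)·3 + (-0.2582)·1 = -2.0656; q_2·w_3 = (-0.1380)·4 + 0.2070·4 + 0.0690·3 + (-0.9661)·1 = -0.4830.
u_3 = w_3 + 2.0656·q_1 + 0.4830·q_2 = (5.0000, 2.5000, 2.5000, 0.0000).
‖u_3‖ = 6.1237, so q_3 = (0.8165, 0.4082, 0.4082, 0.0000).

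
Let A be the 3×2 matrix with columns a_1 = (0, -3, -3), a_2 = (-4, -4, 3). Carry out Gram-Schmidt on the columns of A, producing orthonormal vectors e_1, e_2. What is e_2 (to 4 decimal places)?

e_2 = (-0.6285, -0.5500, 0.5500)

e_1 = a_1/‖a_1‖ = (0, -3, -3)/4.2426 = (0.0000, -0.7071, -0.7071).
r_{12} = e_1·a_2 = 0.7071.
u_2 = a_2 − 0.7071·e_1 = (-4.0000, -3.5000, 3.5000).
‖u_2‖ = 6.3640, so e_2 = (-0.6285, -0.5500, 0.5500).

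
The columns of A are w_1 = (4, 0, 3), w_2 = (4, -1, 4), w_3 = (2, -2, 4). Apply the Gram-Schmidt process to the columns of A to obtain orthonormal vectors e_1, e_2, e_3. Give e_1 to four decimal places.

e_1 = (0.8000, 0.0000, 0.6000)

w_1 = (4, 0, 3); ‖w_1‖ = 5.0000, so e_1 = (0.8000, 0.0000, 0.6000).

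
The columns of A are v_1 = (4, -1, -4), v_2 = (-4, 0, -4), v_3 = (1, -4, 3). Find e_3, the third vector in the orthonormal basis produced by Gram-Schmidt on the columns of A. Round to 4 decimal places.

e_3 = (-0.1231, -0.9847, 0.1231)

e_1 = v_1/‖v_1‖ = (4, -1, -4)/5.7446 = (0.6963, -0.1741, -0.6963).
r_{12} = e_1·v_2 = 0.0000.
u_2 = v_2 + 0.0000·e_1 = (-4.0000, 0.0000, -4.0000).
‖u_2‖ = 5.6569, so e_2 = (-0.7071, 0.0000, -0.7071).
r_{13} = e_1·v_3 = -0.6963; r_{23} = e_2·v_3 = -2.8284.
u_3 = v_3 + 0.6963·e_1 + 2.8284·e_2 = (-0.5152, -4.1212, 0.5152).
‖u_3‖ = 4.1851, so e_3 = (-0.1231, -0.9847, 0.1231).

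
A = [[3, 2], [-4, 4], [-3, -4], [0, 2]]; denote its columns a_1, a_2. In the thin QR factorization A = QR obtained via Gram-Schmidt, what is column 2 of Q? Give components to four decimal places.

q_2 = (0.2888, 0.6706, -0.6054, 0.3167)

a_1 = (3, -4, -3, 0); ‖a_1‖ = 5.8310, so q_1 = (0.5145, -0.6860, -0.5145, 0.0000).
q_1·a_2 = 0.5145·2 + (-0.6860)·4 + (-0.5145)·(-4) + 0.0000·2 = 0.3430.
u_2 = a_2 − 0.3430·q_1 = (1.8235, 4.2353, -3.8235, 2.0000).
‖u_2‖ = 6.3152, so q_2 = (0.2888, 0.6706, -0.6054, 0.3167).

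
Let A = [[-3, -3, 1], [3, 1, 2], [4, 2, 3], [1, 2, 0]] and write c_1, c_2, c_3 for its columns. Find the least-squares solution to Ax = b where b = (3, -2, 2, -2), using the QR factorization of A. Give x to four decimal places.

x = (-0.6683, -0.1026, 1.1098)

e_1 = c_1/‖c_1‖ = (-3, 3, 4, 1)/5.9161 = (-0.5071, 0.5071, 0.6761, 0.1690).
r_{12} = e_1·c_2 = 3.7187.
u_2 = c_2 − 3.7187·e_1 = (-1.1143, -0.8857, -0.5143, 1.3714).
‖u_2‖ = 2.0424, so e_2 = (-0.5456, -0.4337, -0.2518, 0.6715).
r_{13} = e_1·c_3 = 2.5355; r_{23} = e_2·c_3 = -2.1683.
u_3 = c_3 − 2.5355·e_1 + 2.1683·e_2 = (1.1027, -0.2260, 0.7397, 1.0274).
‖u_3‖ = 1.6941, so e_3 = (0.6509, -0.1334, 0.4367, 0.6065).
Qᵀb = (-1.5213, -2.6160, 1.8801).
Back-substitute: x_3 = 1.8801/1.6941 = 1.1098.
x_2 = (-2.6160 + 2.1683·1.1098)/2.0424 = -0.1026.
x_1 = (-1.5213 − 3.7187·(-0.1026) − 2.5355·1.1098)/5.9161 = -0.6683.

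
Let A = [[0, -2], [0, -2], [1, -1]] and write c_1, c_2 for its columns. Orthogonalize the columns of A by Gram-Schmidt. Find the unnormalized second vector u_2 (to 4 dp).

q_1 = c_1/‖c_1‖ = (0, 0, 1)/1.0000 = (0.0000, 0.0000, 1.0000).
r_{12} = q_1·c_2 = -1.0000.
u_2 = c_2 + 1.0000·q_1 = (-2.0000, -2.0000, 0.0000).

u_2 = (-2.0000, -2.0000, 0.0000)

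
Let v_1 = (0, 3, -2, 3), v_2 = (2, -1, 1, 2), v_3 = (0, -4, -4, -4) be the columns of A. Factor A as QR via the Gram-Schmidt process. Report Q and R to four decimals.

Q = [[0.0000, 0.6339, 0.2622], [0.6396, -0.3602, -0.4753], [-0.4264, 0.3458, -0.8358], [0.6396, 0.5907, -0.0819]], R = [[4.6904, 0.2132, -3.4112], [0.0000, 3.1551, -2.3051], [0.0000, 0.0000, 5.5723]]

v_1 = (0, 3, -2, 3); ‖v_1‖ = 4.6904, so q_1 = (0.0000, 0.6396, -0.4264, 0.6396).
q_1·v_2 = 0.0000·2 + 0.6396·(-1) + (-0.4264)·1 + 0.6396·2 = 0.2132.
u_2 = v_2 − 0.2132·q_1 = (2.0000, -1.1364, 1.0909, 1.8636).
‖u_2‖ = 3.1551, so q_2 = (0.6339, -0.3602, 0.3458, 0.5907).
q_1·v_3 = 0.0000·0 + 0.6396·(-4) + (-0.4264)·(-4) + 0.6396·(-4) = -3.4112; q_2·v_3 = 0.6339·0 + (-0.3602)·(-4) + 0.3458·(-4) + 0.5907·(-4) = -2.3051.
u_3 = v_3 + 3.4112·q_1 + 2.3051·q_2 = (1.4612, -2.6484, -4.6575, -0.4566).
‖u_3‖ = 5.5723, so q_3 = (0.2622, -0.4753, -0.8358, -0.0819).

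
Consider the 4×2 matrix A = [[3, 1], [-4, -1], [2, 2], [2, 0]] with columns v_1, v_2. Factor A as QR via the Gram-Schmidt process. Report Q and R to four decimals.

Q = [[0.5222, 0.0000], [-0.6963, 0.2182], [0.3482, 0.8729], [0.3482, -0.4364]], R = [[5.7446, 1.9149], [0.0000, 1.5275]]

q_1 = v_1/‖v_1‖ = (3, -4, 2, 2)/5.7446 = (0.5222, -0.6963, 0.3482, 0.3482).
r_{12} = q_1·v_2 = 1.9149.
u_2 = v_2 − 1.9149·q_1 = (0.0000, 0.3333, 1.3333, -0.6667).
‖u_2‖ = 1.5275, so q_2 = (0.0000, 0.2182, 0.8729, -0.4364).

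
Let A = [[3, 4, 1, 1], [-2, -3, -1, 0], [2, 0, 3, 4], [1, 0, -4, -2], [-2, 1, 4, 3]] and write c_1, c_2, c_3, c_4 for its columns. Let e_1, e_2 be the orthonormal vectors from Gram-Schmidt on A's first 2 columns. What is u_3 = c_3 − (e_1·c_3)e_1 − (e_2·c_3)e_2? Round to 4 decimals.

u_3 = (-0.3481, 0.1709, 4.2785, -3.3608, 1.9051)

c_1 = (3, -2, 2, 1, -2); ‖c_1‖ = 4.6904, so e_1 = (0.6396, -0.4264, 0.4264, 0.2132, -0.4264).
e_1·c_2 = 0.6396·4 + (-0.4264)·(-3) + 0.4264·0 + 0.2132·0 + (-0.4264)·1 = 3.4112.
u_2 = c_2 − 3.4112·e_1 = (1.8182, -1.5455, -1.4545, -0.7273, 2.4545).
‖u_2‖ = 3.7899, so e_2 = (0.4797, -0.4078, -0.3838, -0.1919, 0.6476).
e_1·c_3 = 0.6396·1 + (-0.4264)·(-1) + 0.4264·3 + 0.2132·(-4) + (-0.4264)·4 = -0.2132; e_2·c_3 = 0.4797·1 + (-0.4078)·(-1) + (-0.3838)·3 + (-0.1919)·(-4) + 0.6476·4 = 3.0943.
u_3 = c_3 + 0.2132·e_1 − 3.0943·e_2 = (-0.3481, 0.1709, 4.2785, -3.3608, 1.9051).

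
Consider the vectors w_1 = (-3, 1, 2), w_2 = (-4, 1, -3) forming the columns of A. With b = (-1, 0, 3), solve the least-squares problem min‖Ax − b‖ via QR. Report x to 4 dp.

w_1 = (-3, 1, 2); ‖w_1‖ = 3.7417, so q_1 = (-0.8018, 0.2673, 0.5345).
q_1·w_2 = (-0.8018)·(-4) + 0.2673·1 + 0.5345·(-3) = 1.8708.
u_2 = w_2 − 1.8708·q_1 = (-2.5000, 0.5000, -4.0000).
‖u_2‖ = 4.7434, so q_2 = (-0.5270, 0.1054, -0.8433).
Qᵀb = (2.4054, -2.0028).
Back-substitute: x_2 = -2.0028/4.7434 = -0.4222.
x_1 = (2.4054 − 1.8708·(-0.4222))/3.7417 = 0.8540.

x = (0.8540, -0.4222)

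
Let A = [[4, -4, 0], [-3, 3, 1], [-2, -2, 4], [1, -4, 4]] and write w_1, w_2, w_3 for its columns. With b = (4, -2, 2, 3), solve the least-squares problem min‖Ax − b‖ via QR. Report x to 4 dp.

w_1 = (4, -3, -2, 1); ‖w_1‖ = 5.4772, so e_1 = (0.7303, -0.5477, -0.3651, 0.1826).
e_1·w_2 = 0.7303·(-4) + (-0.5477)·3 + (-0.3651)·(-2) + 0.1826·(-4) = -4.5644.
u_2 = w_2 + 4.5644·e_1 = (-0.6667, 0.5000, -3.6667, -3.1667).
‖u_2‖ = 4.9160, so e_2 = (-0.1356, 0.1017, -0.7459, -0.6442).
e_1·w_3 = 0.7303·0 + (-0.5477)·1 + (-0.3651)·4 + 0.1826·4 = -1.2780; e_2·w_3 = (-0.1356)·0 + 0.1017·1 + (-0.7459)·4 + (-0.6442)·4 = -5.4584.
u_3 = w_3 + 1.2780·e_1 + 5.4584·e_2 = (0.1931, 0.8552, -0.5379, 0.7172).
‖u_3‖ = 1.2540, so e_3 = (0.1540, 0.6820, -0.4290, 0.5720).
Qᵀb = (3.8341, -4.1701, 0.1100).
Back-substitute: x_3 = 0.1100/1.2540 = 0.0877.
x_2 = (-4.1701 + 5.4584·0.0877)/4.9160 = -0.7509.
x_1 = (3.8341 + 4.5644·(-0.7509) + 1.2780·0.0877)/5.4772 = 0.0947.

x = (0.0947, -0.7509, 0.0877)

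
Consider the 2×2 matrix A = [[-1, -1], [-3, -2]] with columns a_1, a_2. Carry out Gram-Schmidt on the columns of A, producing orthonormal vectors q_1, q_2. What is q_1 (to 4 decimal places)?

a_1 = (-1, -3); ‖a_1‖ = 3.1623, so q_1 = (-0.3162, -0.9487).

q_1 = (-0.3162, -0.9487)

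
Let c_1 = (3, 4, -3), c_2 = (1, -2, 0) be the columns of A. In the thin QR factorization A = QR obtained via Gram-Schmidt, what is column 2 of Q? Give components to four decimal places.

c_1 = (3, 4, -3); ‖c_1‖ = 5.8310, so e_1 = (0.5145, 0.6860, -0.5145).
e_1·c_2 = 0.5145·1 + 0.6860·(-2) + (-0.5145)·0 = -0.8575.
u_2 = c_2 + 0.8575·e_1 = (1.4412, -1.4118, -0.4412).
‖u_2‖ = 2.0651, so e_2 = (0.6979, -0.6836, -0.2136).

e_2 = (0.6979, -0.6836, -0.2136)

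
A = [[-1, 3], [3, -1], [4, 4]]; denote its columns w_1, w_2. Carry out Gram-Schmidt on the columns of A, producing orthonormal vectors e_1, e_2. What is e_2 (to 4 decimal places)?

e_2 = (0.7191, -0.4576, 0.5230)

w_1 = (-1, 3, 4); ‖w_1‖ = 5.0990, so e_1 = (-0.1961, 0.5883, 0.7845).
e_1·w_2 = (-0.1961)·3 + 0.5883·(-1) + 0.7845·4 = 1.9612.
u_2 = w_2 − 1.9612·e_1 = (3.3846, -2.1538, 2.4615).
‖u_2‖ = 4.7068, so e_2 = (0.7191, -0.4576, 0.5230).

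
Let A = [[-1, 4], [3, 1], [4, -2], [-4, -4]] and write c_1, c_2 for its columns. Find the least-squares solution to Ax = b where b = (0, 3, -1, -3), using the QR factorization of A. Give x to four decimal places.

c_1 = (-1, 3, 4, -4); ‖c_1‖ = 6.4807, so e_1 = (-0.1543, 0.4629, 0.6172, -0.6172).
e_1·c_2 = (-0.1543)·4 + 0.4629·1 + 0.6172·(-2) + (-0.6172)·(-4) = 1.0801.
u_2 = c_2 − 1.0801·e_1 = (4.1667, 0.5000, -2.6667, -3.3333).
‖u_2‖ = 5.9861, so e_2 = (0.6961, 0.0835, -0.4455, -0.5568).
Qᵀb = (2.6232, 2.3666).
Back-substitute: x_2 = 2.3666/5.9861 = 0.3953.
x_1 = (2.6232 − 1.0801·0.3953)/6.4807 = 0.3389.

x = (0.3389, 0.3953)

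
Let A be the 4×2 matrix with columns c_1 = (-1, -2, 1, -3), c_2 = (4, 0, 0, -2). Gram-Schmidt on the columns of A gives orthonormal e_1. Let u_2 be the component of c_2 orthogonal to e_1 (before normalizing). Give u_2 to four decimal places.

c_1 = (-1, -2, 1, -3); ‖c_1‖ = 3.8730, so e_1 = (-0.2582, -0.5164, 0.2582, -0.7746).
e_1·c_2 = (-0.2582)·4 + (-0.5164)·0 + 0.2582·0 + (-0.7746)·(-2) = 0.5164.
u_2 = c_2 − 0.5164·e_1 = (4.1333, 0.2667, -0.1333, -1.6000).

u_2 = (4.1333, 0.2667, -0.1333, -1.6000)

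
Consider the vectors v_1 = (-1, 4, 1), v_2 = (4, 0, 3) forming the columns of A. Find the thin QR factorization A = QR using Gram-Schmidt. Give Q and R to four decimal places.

v_1 = (-1, 4, 1); ‖v_1‖ = 4.2426, so e_1 = (-0.2357, 0.9428, 0.2357).
e_1·v_2 = (-0.2357)·4 + 0.9428·0 + 0.2357·3 = -0.2357.
u_2 = v_2 + 0.2357·e_1 = (3.9444, 0.2222, 3.0556).
‖u_2‖ = 4.9944, so e_2 = (0.7898, 0.0445, 0.6118).

Q = [[-0.2357, 0.7898], [0.9428, 0.0445], [0.2357, 0.6118]], R = [[4.2426, -0.2357], [0.0000, 4.9944]]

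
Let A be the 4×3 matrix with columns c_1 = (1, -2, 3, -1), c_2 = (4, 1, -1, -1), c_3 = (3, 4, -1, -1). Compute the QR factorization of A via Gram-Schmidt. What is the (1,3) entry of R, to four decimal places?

c_1 = (1, -2, 3, -1); ‖c_1‖ = 3.8730, so q_1 = (0.2582, -0.5164, 0.7746, -0.2582).
r_{13} = q_1·c_3 = -1.8074.

r_{13} = -1.8074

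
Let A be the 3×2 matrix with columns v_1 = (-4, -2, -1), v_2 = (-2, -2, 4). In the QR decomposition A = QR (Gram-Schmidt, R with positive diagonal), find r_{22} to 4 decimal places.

r_{22} = 4.5774

v_1 = (-4, -2, -1); ‖v_1‖ = 4.5826, so e_1 = (-0.8729, -0.4364, -0.2182).
e_1·v_2 = (-0.8729)·(-2) + (-0.4364)·(-2) + (-0.2182)·4 = 1.7457.
u_2 = v_2 − 1.7457·e_1 = (-0.4762, -1.2381, 4.3810).
r_{22} = ‖u_2‖ = 4.5774.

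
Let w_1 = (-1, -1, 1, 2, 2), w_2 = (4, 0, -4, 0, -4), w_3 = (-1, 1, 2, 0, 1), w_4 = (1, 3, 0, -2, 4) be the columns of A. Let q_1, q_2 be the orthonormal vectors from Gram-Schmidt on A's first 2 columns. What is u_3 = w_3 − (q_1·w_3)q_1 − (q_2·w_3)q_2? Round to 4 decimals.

u_3 = (0.4118, 0.7647, 0.5882, 0.4706, -0.1765)

w_1 = (-1, -1, 1, 2, 2); ‖w_1‖ = 3.3166, so q_1 = (-0.3015, -0.3015, 0.3015, 0.6030, 0.6030).
q_1·w_2 = (-0.3015)·4 + (-0.3015)·0 + 0.3015·(-4) + 0.6030·0 + 0.6030·(-4) = -4.8242.
u_2 = w_2 + 4.8242·q_1 = (2.5455, -1.4545, -2.5455, 2.9091, -1.0909).
‖u_2‖ = 4.9727, so q_2 = (0.5119, -0.2925, -0.5119, 0.5850, -0.2194).
q_1·w_3 = (-0.3015)·(-1) + (-0.3015)·1 + 0.3015·2 + 0.6030·0 + 0.6030·1 = 1.2060; q_2·w_3 = 0.5119·(-1) + (-0.2925)·1 + (-0.5119)·2 + 0.5850·0 + (-0.2194)·1 = -2.0476.
u_3 = w_3 − 1.2060·q_1 + 2.0476·q_2 = (0.4118, 0.7647, 0.5882, 0.4706, -0.1765).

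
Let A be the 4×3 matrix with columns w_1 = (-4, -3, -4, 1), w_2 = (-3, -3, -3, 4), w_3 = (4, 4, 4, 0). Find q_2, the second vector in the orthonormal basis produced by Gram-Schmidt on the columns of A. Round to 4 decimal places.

q_2 = (0.1624, -0.1107, 0.1624, 0.9670)

q_1 = w_1/‖w_1‖ = (-4, -3, -4, 1)/6.4807 = (-0.6172, -0.4629, -0.6172, 0.1543).
r_{12} = q_1·w_2 = 5.7092.
u_2 = w_2 − 5.7092·q_1 = (0.5238, -0.3571, 0.5238, 3.1190).
‖u_2‖ = 3.2256, so q_2 = (0.1624, -0.1107, 0.1624, 0.9670).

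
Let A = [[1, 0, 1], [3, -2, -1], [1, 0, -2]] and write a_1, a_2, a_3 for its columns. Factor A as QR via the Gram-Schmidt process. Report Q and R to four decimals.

q_1 = a_1/‖a_1‖ = (1, 3, 1)/3.3166 = (0.3015, 0.9045, 0.3015).
r_{12} = q_1·a_2 = -1.8091.
u_2 = a_2 + 1.8091·q_1 = (0.5455, -0.3636, 0.5455).
‖u_2‖ = 0.8528, so q_2 = (0.6396, -0.4264, 0.6396).
r_{13} = q_1·a_3 = -1.2060; r_{23} = q_2·a_3 = -0.2132.
u_3 = a_3 + 1.2060·q_1 + 0.2132·q_2 = (1.5000, 0.0000, -1.5000).
‖u_3‖ = 2.1213, so q_3 = (0.7071, 0.0000, -0.7071).

Q = [[0.3015, 0.6396, 0.7071], [0.9045, -0.4264, 0.0000], [0.3015, 0.6396, -0.7071]], R = [[3.3166, -1.8091, -1.2060], [0.0000, 0.8528, -0.2132], [0.0000, 0.0000, 2.1213]]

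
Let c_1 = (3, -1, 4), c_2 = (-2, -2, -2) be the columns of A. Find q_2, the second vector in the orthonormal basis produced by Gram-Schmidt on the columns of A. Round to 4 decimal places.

q_2 = (-0.2421, -0.9684, -0.0605)

c_1 = (3, -1, 4); ‖c_1‖ = 5.0990, so q_1 = (0.5883, -0.1961, 0.7845).
q_1·c_2 = 0.5883·(-2) + (-0.1961)·(-2) + 0.7845·(-2) = -2.3534.
u_2 = c_2 + 2.3534·q_1 = (-0.6154, -2.4615, -0.1538).
‖u_2‖ = 2.5420, so q_2 = (-0.2421, -0.9684, -0.0605).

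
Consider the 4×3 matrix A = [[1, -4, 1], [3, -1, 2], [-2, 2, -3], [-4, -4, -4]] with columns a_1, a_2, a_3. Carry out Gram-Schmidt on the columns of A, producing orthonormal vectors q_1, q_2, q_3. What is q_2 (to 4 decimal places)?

q_2 = (-0.6928, -0.2494, 0.3880, -0.5543)

a_1 = (1, 3, -2, -4); ‖a_1‖ = 5.4772, so q_1 = (0.1826, 0.5477, -0.3651, -0.7303).
q_1·a_2 = 0.1826·(-4) + 0.5477·(-1) + (-0.3651)·2 + (-0.7303)·(-4) = 0.9129.
u_2 = a_2 − 0.9129·q_1 = (-4.1667, -1.5000, 2.3333, -3.3333).
‖u_2‖ = 6.0139, so q_2 = (-0.6928, -0.2494, 0.3880, -0.5543).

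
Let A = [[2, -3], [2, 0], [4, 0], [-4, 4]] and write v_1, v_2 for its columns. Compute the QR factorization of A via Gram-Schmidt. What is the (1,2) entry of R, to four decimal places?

v_1 = (2, 2, 4, -4); ‖v_1‖ = 6.3246, so e_1 = (0.3162, 0.3162, 0.6325, -0.6325).
r_{12} = e_1·v_2 = -3.4785.

r_{12} = -3.4785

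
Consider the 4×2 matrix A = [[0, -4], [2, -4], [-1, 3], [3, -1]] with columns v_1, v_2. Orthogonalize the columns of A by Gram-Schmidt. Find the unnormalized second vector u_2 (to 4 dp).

v_1 = (0, 2, -1, 3); ‖v_1‖ = 3.7417, so q_1 = (0.0000, 0.5345, -0.2673, 0.8018).
q_1·v_2 = 0.0000·(-4) + 0.5345·(-4) + (-0.2673)·3 + 0.8018·(-1) = -3.7417.
u_2 = v_2 + 3.7417·q_1 = (-4.0000, -2.0000, 2.0000, 2.0000).

u_2 = (-4.0000, -2.0000, 2.0000, 2.0000)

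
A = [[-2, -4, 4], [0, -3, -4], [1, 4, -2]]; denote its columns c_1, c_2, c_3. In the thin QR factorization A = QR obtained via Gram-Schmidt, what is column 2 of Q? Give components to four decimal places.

e_1 = c_1/‖c_1‖ = (-2, 0, 1)/2.2361 = (-0.8944, 0.0000, 0.4472).
r_{12} = e_1·c_2 = 5.3666.
u_2 = c_2 − 5.3666·e_1 = (0.8000, -3.0000, 1.6000).
‖u_2‖ = 3.4928, so e_2 = (0.2290, -0.8589, 0.4581).

e_2 = (0.2290, -0.8589, 0.4581)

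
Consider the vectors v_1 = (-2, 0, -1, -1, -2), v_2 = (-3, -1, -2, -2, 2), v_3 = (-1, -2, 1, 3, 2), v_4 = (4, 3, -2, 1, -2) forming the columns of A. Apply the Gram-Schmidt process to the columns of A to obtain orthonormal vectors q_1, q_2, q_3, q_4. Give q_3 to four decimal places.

q_3 = (-0.4636, -0.4636, 0.1987, 0.7285, 0.0000)

v_1 = (-2, 0, -1, -1, -2); ‖v_1‖ = 3.1623, so q_1 = (-0.6325, 0.0000, -0.3162, -0.3162, -0.6325).
q_1·v_2 = (-0.6325)·(-3) + 0.0000·(-1) + (-0.3162)·(-2) + (-0.3162)·(-2) + (-0.6325)·2 = 1.8974.
u_2 = v_2 − 1.8974·q_1 = (-1.8000, -1.0000, -1.4000, -1.4000, 3.2000).
‖u_2‖ = 4.2895, so q_2 = (-0.4196, -0.2331, -0.3264, -0.3264, 0.7460).
q_1·v_3 = (-0.6325)·(-1) + 0.0000·(-2) + (-0.3162)·1 + (-0.3162)·3 + (-0.6325)·2 = -1.8974; q_2·v_3 = (-0.4196)·(-1) + (-0.2331)·(-2) + (-0.3264)·1 + (-0.3264)·3 + 0.7460·2 = 1.0724.
u_3 = v_3 + 1.8974·q_1 − 1.0724·q_2 = (-1.7500, -1.7500, 0.7500, 2.7500, 0.0000).
‖u_3‖ = 3.7749, so q_3 = (-0.4636, -0.4636, 0.1987, 0.7285, 0.0000).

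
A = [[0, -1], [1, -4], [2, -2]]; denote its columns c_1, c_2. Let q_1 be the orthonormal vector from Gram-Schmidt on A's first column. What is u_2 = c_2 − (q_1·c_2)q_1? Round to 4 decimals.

u_2 = (-1.0000, -2.4000, 1.2000)

q_1 = c_1/‖c_1‖ = (0, 1, 2)/2.2361 = (0.0000, 0.4472, 0.8944).
r_{12} = q_1·c_2 = -3.5777.
u_2 = c_2 + 3.5777·q_1 = (-1.0000, -2.4000, 1.2000).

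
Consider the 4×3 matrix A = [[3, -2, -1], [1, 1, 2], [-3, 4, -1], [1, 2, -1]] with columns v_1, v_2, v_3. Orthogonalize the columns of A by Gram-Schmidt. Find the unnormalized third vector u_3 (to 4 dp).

v_1 = (3, 1, -3, 1); ‖v_1‖ = 4.4721, so e_1 = (0.6708, 0.2236, -0.6708, 0.2236).
e_1·v_2 = 0.6708·(-2) + 0.2236·1 + (-0.6708)·4 + 0.2236·2 = -3.3541.
u_2 = v_2 + 3.3541·e_1 = (0.2500, 1.7500, 1.7500, 2.7500).
‖u_2‖ = 3.7081, so e_2 = (0.0674, 0.4719, 0.4719, 0.7416).
e_1·v_3 = 0.6708·(-1) + 0.2236·2 + (-0.6708)·(-1) + 0.2236·(-1) = 0.2236; e_2·v_3 = 0.0674·(-1) + 0.4719·2 + 0.4719·(-1) + 0.7416·(-1) = -0.3371.
u_3 = v_3 − 0.2236·e_1 + 0.3371·e_2 = (-1.1273, 2.1091, -0.6909, -0.8000).

u_3 = (-1.1273, 2.1091, -0.6909, -0.8000)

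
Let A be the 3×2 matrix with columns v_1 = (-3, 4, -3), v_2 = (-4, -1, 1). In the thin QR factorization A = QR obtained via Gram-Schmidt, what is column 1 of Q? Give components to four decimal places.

q_1 = (-0.5145, 0.6860, -0.5145)

v_1 = (-3, 4, -3); ‖v_1‖ = 5.8310, so q_1 = (-0.5145, 0.6860, -0.5145).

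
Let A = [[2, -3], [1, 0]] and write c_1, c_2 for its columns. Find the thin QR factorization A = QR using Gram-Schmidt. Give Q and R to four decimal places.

Q = [[0.8944, -0.4472], [0.4472, 0.8944]], R = [[2.2361, -2.6833], [0.0000, 1.3416]]

q_1 = c_1/‖c_1‖ = (2, 1)/2.2361 = (0.8944, 0.4472).
r_{12} = q_1·c_2 = -2.6833.
u_2 = c_2 + 2.6833·q_1 = (-0.6000, 1.2000).
‖u_2‖ = 1.3416, so q_2 = (-0.4472, 0.8944).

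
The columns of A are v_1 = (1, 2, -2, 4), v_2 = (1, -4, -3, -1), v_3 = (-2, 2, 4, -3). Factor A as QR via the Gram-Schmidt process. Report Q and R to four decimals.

v_1 = (1, 2, -2, 4); ‖v_1‖ = 5.0000, so q_1 = (0.2000, 0.4000, -0.4000, 0.8000).
q_1·v_2 = 0.2000·1 + 0.4000·(-4) + (-0.4000)·(-3) + 0.8000·(-1) = -1.0000.
u_2 = v_2 + 1.0000·q_1 = (1.2000, -3.6000, -3.4000, -0.2000).
‖u_2‖ = 5.0990, so q_2 = (0.2353, -0.7060, -0.6668, -0.0392).
q_1·v_3 = 0.2000·(-2) + 0.4000·2 + (-0.4000)·4 + 0.8000·(-3) = -3.6000; q_2·v_3 = 0.2353·(-2) + (-0.7060)·2 + (-0.6668)·4 + (-0.0392)·(-3) = -4.4322.
u_3 = v_3 + 3.6000·q_1 + 4.4322·q_2 = (-0.2369, 0.3108, -0.3954, -0.2938).
‖u_3‖ = 0.6288, so q_3 = (-0.3768, 0.4942, -0.6288, -0.4673).

Q = [[0.2000, 0.2353, -0.3768], [0.4000, -0.7060, 0.4942], [-0.4000, -0.6668, -0.6288], [0.8000, -0.0392, -0.4673]], R = [[5.0000, -1.0000, -3.6000], [0.0000, 5.0990, -4.4322], [0.0000, 0.0000, 0.6288]]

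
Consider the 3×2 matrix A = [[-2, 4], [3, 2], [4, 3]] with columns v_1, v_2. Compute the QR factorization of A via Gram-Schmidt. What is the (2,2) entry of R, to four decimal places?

v_1 = (-2, 3, 4); ‖v_1‖ = 5.3852, so q_1 = (-0.3714, 0.5571, 0.7428).
q_1·v_2 = (-0.3714)·4 + 0.5571·2 + 0.7428·3 = 1.8570.
u_2 = v_2 − 1.8570·q_1 = (4.6897, 0.9655, 1.6207).
r_{22} = ‖u_2‖ = 5.0549.

r_{22} = 5.0549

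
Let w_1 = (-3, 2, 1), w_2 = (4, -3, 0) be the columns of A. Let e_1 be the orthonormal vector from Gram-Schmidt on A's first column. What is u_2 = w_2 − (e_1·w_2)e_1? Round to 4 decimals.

w_1 = (-3, 2, 1); ‖w_1‖ = 3.7417, so e_1 = (-0.8018, 0.5345, 0.2673).
e_1·w_2 = (-0.8018)·4 + 0.5345·(-3) + 0.2673·0 = -4.8107.
u_2 = w_2 + 4.8107·e_1 = (0.1429, -0.4286, 1.2857).

u_2 = (0.1429, -0.4286, 1.2857)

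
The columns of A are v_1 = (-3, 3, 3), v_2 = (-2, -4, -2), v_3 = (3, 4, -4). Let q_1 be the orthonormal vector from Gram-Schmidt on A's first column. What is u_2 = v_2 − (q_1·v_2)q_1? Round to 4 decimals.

u_2 = (-3.3333, -2.6667, -0.6667)

q_1 = v_1/‖v_1‖ = (-3, 3, 3)/5.1962 = (-0.5774, 0.5774, 0.5774).
r_{12} = q_1·v_2 = -2.3094.
u_2 = v_2 + 2.3094·q_1 = (-3.3333, -2.6667, -0.6667).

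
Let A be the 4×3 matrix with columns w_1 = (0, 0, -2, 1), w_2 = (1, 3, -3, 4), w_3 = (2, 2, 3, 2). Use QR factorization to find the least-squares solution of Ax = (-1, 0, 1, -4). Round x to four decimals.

e_1 = w_1/‖w_1‖ = (0, 0, -2, 1)/2.2361 = (0.0000, 0.0000, -0.8944, 0.4472).
r_{12} = e_1·w_2 = 4.4721.
u_2 = w_2 − 4.4721·e_1 = (1.0000, 3.0000, 1.0000, 2.0000).
‖u_2‖ = 3.8730, so e_2 = (0.2582, 0.7746, 0.2582, 0.5164).
r_{13} = e_1·w_3 = -1.7889; r_{23} = e_2·w_3 = 3.8730.
u_3 = w_3 + 1.7889·e_1 − 3.8730·e_2 = (1.0000, -1.0000, 0.4000, 0.8000).
‖u_3‖ = 1.6733, so e_3 = (0.5976, -0.5976, 0.2390, 0.4781).
Qᵀb = (-2.6833, -2.0656, -2.2709).
Back-substitute: x_3 = -2.2709/1.6733 = -1.3571.
x_2 = (-2.0656 − 3.8730·(-1.3571))/3.8730 = 0.8238.
x_1 = (-2.6833 − 4.4721·0.8238 + 1.7889·(-1.3571))/2.2361 = -3.9333.

x = (-3.9333, 0.8238, -1.3571)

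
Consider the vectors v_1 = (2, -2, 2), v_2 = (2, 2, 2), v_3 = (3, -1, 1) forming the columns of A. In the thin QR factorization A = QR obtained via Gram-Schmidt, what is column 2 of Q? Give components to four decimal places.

q_1 = v_1/‖v_1‖ = (2, -2, 2)/3.4641 = (0.5774, -0.5774, 0.5774).
r_{12} = q_1·v_2 = 1.1547.
u_2 = v_2 − 1.1547·q_1 = (1.3333, 2.6667, 1.3333).
‖u_2‖ = 3.2660, so q_2 = (0.4082, 0.8165, 0.4082).

q_2 = (0.4082, 0.8165, 0.4082)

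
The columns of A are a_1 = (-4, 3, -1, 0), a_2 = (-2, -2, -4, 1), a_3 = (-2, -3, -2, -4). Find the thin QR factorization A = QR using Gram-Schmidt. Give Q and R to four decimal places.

a_1 = (-4, 3, -1, 0); ‖a_1‖ = 5.0990, so q_1 = (-0.7845, 0.5883, -0.1961, 0.0000).
q_1·a_2 = (-0.7845)·(-2) + 0.5883·(-2) + (-0.1961)·(-4) + 0.0000·1 = 1.1767.
u_2 = a_2 − 1.1767·q_1 = (-1.0769, -2.6923, -3.7692, 1.0000).
‖u_2‖ = 4.8596, so q_2 = (-0.2216, -0.5540, -0.7756, 0.2058).
q_1·a_3 = (-0.7845)·(-2) + 0.5883·(-3) + (-0.1961)·(-2) + 0.0000·(-4) = 0.1961; q_2·a_3 = (-0.2216)·(-2) + (-0.5540)·(-3) + (-0.7756)·(-2) + 0.2058·(-4) = 2.8334.
u_3 = a_3 − 0.1961·q_1 − 2.8334·q_2 = (-1.2182, -1.5456, 0.2362, -4.5831).
‖u_3‖ = 4.9933, so q_3 = (-0.2440, -0.3095, 0.0473, -0.9178).

Q = [[-0.7845, -0.2216, -0.2440], [0.5883, -0.5540, -0.3095], [-0.1961, -0.7756, 0.0473], [0.0000, 0.2058, -0.9178]], R = [[5.0990, 1.1767, 0.1961], [0.0000, 4.8596, 2.8334], [0.0000, 0.0000, 4.9933]]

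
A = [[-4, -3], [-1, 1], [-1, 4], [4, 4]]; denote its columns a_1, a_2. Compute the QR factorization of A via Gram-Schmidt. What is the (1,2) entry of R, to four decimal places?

q_1 = a_1/‖a_1‖ = (-4, -1, -1, 4)/5.8310 = (-0.6860, -0.1715, -0.1715, 0.6860).
r_{12} = q_1·a_2 = 3.9445.

r_{12} = 3.9445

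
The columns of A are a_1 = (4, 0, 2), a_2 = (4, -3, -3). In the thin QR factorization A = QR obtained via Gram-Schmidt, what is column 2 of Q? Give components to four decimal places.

e_2 = (0.3714, -0.5571, -0.7428)

a_1 = (4, 0, 2); ‖a_1‖ = 4.4721, so e_1 = (0.8944, 0.0000, 0.4472).
e_1·a_2 = 0.8944·4 + 0.0000·(-3) + 0.4472·(-3) = 2.2361.
u_2 = a_2 − 2.2361·e_1 = (2.0000, -3.0000, -4.0000).
‖u_2‖ = 5.3852, so e_2 = (0.3714, -0.5571, -0.7428).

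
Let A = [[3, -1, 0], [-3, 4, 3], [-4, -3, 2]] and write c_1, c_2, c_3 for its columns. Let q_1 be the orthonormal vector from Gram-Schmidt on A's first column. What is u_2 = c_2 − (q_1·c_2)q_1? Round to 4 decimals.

c_1 = (3, -3, -4); ‖c_1‖ = 5.8310, so q_1 = (0.5145, -0.5145, -0.6860).
q_1·c_2 = 0.5145·(-1) + (-0.5145)·4 + (-0.6860)·(-3) = -0.5145.
u_2 = c_2 + 0.5145·q_1 = (-0.7353, 3.7353, -3.3529).

u_2 = (-0.7353, 3.7353, -3.3529)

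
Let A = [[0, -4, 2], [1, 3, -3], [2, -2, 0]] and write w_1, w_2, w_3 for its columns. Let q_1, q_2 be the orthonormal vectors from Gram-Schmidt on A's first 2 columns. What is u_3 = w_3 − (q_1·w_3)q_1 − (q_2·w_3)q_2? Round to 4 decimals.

u_3 = (-0.4444, -0.4444, 0.2222)

w_1 = (0, 1, 2); ‖w_1‖ = 2.2361, so q_1 = (0.0000, 0.4472, 0.8944).
q_1·w_2 = 0.0000·(-4) + 0.4472·3 + 0.8944·(-2) = -0.4472.
u_2 = w_2 + 0.4472·q_1 = (-4.0000, 3.2000, -1.6000).
‖u_2‖ = 5.3666, so q_2 = (-0.7454, 0.5963, -0.2981).
q_1·w_3 = 0.0000·2 + 0.4472·(-3) + 0.8944·0 = -1.3416; q_2·w_3 = (-0.7454)·2 + 0.5963·(-3) + (-0.2981)·0 = -3.2796.
u_3 = w_3 + 1.3416·q_1 + 3.2796·q_2 = (-0.4444, -0.4444, 0.2222).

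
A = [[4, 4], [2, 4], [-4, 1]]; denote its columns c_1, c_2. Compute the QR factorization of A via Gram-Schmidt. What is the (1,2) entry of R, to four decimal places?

r_{12} = 3.3333

c_1 = (4, 2, -4); ‖c_1‖ = 6.0000, so q_1 = (0.6667, 0.3333, -0.6667).
r_{12} = q_1·c_2 = 3.3333.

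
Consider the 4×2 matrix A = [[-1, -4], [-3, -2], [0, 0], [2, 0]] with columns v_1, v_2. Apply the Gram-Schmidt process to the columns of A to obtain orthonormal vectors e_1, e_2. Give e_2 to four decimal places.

e_2 = (-0.9163, 0.0398, 0.0000, -0.3984)

v_1 = (-1, -3, 0, 2); ‖v_1‖ = 3.7417, so e_1 = (-0.2673, -0.8018, 0.0000, 0.5345).
e_1·v_2 = (-0.2673)·(-4) + (-0.8018)·(-2) + 0.0000·0 + 0.5345·0 = 2.6726.
u_2 = v_2 − 2.6726·e_1 = (-3.2857, 0.1429, 0.0000, -1.4286).
‖u_2‖ = 3.5857, so e_2 = (-0.9163, 0.0398, 0.0000, -0.3984).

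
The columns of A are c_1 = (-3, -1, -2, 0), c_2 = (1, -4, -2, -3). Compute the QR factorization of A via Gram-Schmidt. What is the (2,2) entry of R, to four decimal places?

c_1 = (-3, -1, -2, 0); ‖c_1‖ = 3.7417, so q_1 = (-0.8018, -0.2673, -0.5345, 0.0000).
q_1·c_2 = (-0.8018)·1 + (-0.2673)·(-4) + (-0.5345)·(-2) + 0.0000·(-3) = 1.3363.
u_2 = c_2 − 1.3363·q_1 = (2.0714, -3.6429, -1.2857, -3.0000).
r_{22} = ‖u_2‖ = 5.3117.

r_{22} = 5.3117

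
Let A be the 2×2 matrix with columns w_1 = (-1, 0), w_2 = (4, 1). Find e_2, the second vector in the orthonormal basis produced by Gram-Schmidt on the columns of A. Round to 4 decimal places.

e_2 = (0.0000, 1.0000)

w_1 = (-1, 0); ‖w_1‖ = 1.0000, so e_1 = (-1.0000, 0.0000).
e_1·w_2 = (-1.0000)·4 + 0.0000·1 = -4.0000.
u_2 = w_2 + 4.0000·e_1 = (0.0000, 1.0000).
‖u_2‖ = 1.0000, so e_2 = (0.0000, 1.0000).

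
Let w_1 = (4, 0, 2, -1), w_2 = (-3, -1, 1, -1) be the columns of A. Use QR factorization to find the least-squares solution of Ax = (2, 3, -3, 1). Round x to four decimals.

x = (-0.6140, -1.5439)

q_1 = w_1/‖w_1‖ = (4, 0, 2, -1)/4.5826 = (0.8729, 0.0000, 0.4364, -0.2182).
r_{12} = q_1·w_2 = -1.9640.
u_2 = w_2 + 1.9640·q_1 = (-1.2857, -1.0000, 1.8571, -1.4286).
‖u_2‖ = 2.8536, so q_2 = (-0.4506, -0.3504, 0.6508, -0.5006).
Qᵀb = (0.2182, -4.4055).
Back-substitute: x_2 = -4.4055/2.8536 = -1.5439.
x_1 = (0.2182 + 1.9640·(-1.5439))/4.5826 = -0.6140.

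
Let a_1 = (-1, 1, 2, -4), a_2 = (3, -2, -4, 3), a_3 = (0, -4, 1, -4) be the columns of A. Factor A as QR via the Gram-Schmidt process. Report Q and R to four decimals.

e_1 = a_1/‖a_1‖ = (-1, 1, 2, -4)/4.6904 = (-0.2132, 0.2132, 0.4264, -0.8528).
r_{12} = e_1·a_2 = -5.3300.
u_2 = a_2 + 5.3300·e_1 = (1.8636, -0.8636, -1.7273, -1.5455).
‖u_2‖ = 3.0969, so e_2 = (0.6018, -0.2789, -0.5577, -0.4990).
r_{13} = e_1·a_3 = 2.9848; r_{23} = e_2·a_3 = 2.5539.
u_3 = a_3 − 2.9848·e_1 − 2.5539·e_2 = (-0.9005, -3.9242, 1.1517, -0.1801).
‖u_3‖ = 4.1915, so e_3 = (-0.2148, -0.9362, 0.2748, -0.0430).

Q = [[-0.2132, 0.6018, -0.2148], [0.2132, -0.2789, -0.9362], [0.4264, -0.5577, 0.2748], [-0.8528, -0.4990, -0.0430]], R = [[4.6904, -5.3300, 2.9848], [0.0000, 3.0969, 2.5539], [0.0000, 0.0000, 4.1915]]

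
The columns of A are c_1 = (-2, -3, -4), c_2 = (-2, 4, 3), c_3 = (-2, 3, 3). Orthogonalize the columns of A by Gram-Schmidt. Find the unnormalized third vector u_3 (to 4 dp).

c_1 = (-2, -3, -4); ‖c_1‖ = 5.3852, so q_1 = (-0.3714, -0.5571, -0.7428).
q_1·c_2 = (-0.3714)·(-2) + (-0.5571)·4 + (-0.7428)·3 = -3.7139.
u_2 = c_2 + 3.7139·q_1 = (-3.3793, 1.9310, 0.2414).
‖u_2‖ = 3.8996, so q_2 = (-0.8666, 0.4952, 0.0619).
q_1·c_3 = (-0.3714)·(-2) + (-0.5571)·3 + (-0.7428)·3 = -3.1568; q_2·c_3 = (-0.8666)·(-2) + 0.4952·3 + 0.0619·3 = 3.4044.
u_3 = c_3 + 3.1568·q_1 − 3.4044·q_2 = (-0.2222, -0.4444, 0.4444).

u_3 = (-0.2222, -0.4444, 0.4444)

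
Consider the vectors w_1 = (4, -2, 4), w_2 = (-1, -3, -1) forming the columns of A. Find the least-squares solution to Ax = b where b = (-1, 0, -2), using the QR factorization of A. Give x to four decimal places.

e_1 = w_1/‖w_1‖ = (4, -2, 4)/6.0000 = (0.6667, -0.3333, 0.6667).
r_{12} = e_1·w_2 = -0.3333.
u_2 = w_2 + 0.3333·e_1 = (-0.7778, -3.1111, -0.7778).
‖u_2‖ = 3.2998, so e_2 = (-0.2357, -0.9428, -0.2357).
Qᵀb = (-2.0000, 0.7071).
Back-substitute: x_2 = 0.7071/3.2998 = 0.2143.
x_1 = (-2.0000 + 0.3333·0.2143)/6.0000 = -0.3214.

x = (-0.3214, 0.2143)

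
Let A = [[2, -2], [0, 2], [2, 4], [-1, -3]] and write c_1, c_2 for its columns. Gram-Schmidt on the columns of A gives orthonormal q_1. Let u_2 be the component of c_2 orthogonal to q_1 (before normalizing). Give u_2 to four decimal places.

u_2 = (-3.5556, 2.0000, 2.4444, -2.2222)

c_1 = (2, 0, 2, -1); ‖c_1‖ = 3.0000, so q_1 = (0.6667, 0.0000, 0.6667, -0.3333).
q_1·c_2 = 0.6667·(-2) + 0.0000·2 + 0.6667·4 + (-0.3333)·(-3) = 2.3333.
u_2 = c_2 − 2.3333·q_1 = (-3.5556, 2.0000, 2.4444, -2.2222).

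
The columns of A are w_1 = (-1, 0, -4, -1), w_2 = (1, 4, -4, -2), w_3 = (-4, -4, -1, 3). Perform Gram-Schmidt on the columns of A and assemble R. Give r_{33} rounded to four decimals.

w_1 = (-1, 0, -4, -1); ‖w_1‖ = 4.2426, so q_1 = (-0.2357, 0.0000, -0.9428, -0.2357).
q_1·w_2 = (-0.2357)·1 + 0.0000·4 + (-0.9428)·(-4) + (-0.2357)·(-2) = 4.0069.
u_2 = w_2 − 4.0069·q_1 = (1.9444, 4.0000, -0.2222, -1.0556).
‖u_2‖ = 4.5765, so q_2 = (0.4249, 0.8740, -0.0486, -0.2306).
q_1·w_3 = (-0.2357)·(-4) + 0.0000·(-4) + (-0.9428)·(-1) + (-0.2357)·3 = 1.1785; q_2·w_3 = 0.4249·(-4) + 0.8740·(-4) + (-0.0486)·(-1) + (-0.2306)·3 = -5.8390.
u_3 = w_3 − 1.1785·q_1 + 5.8390·q_2 = (-1.2414, 1.1034, -0.1724, 1.9310).
r_{33} = ‖u_3‖ = 2.5529.

r_{33} = 2.5529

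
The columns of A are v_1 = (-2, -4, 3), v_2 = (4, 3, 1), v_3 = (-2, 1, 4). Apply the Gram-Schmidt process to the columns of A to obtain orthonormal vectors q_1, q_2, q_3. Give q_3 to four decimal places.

q_3 = (-0.6029, 0.6492, 0.4637)

q_1 = v_1/‖v_1‖ = (-2, -4, 3)/5.3852 = (-0.3714, -0.7428, 0.5571).
r_{12} = q_1·v_2 = -3.1568.
u_2 = v_2 + 3.1568·q_1 = (2.8276, 0.6552, 2.7586).
‖u_2‖ = 4.0043, so q_2 = (0.7061, 0.1636, 0.6889).
r_{13} = q_1·v_3 = 2.2283; r_{23} = q_2·v_3 = 1.5070.
u_3 = v_3 − 2.2283·q_1 − 1.5070·q_2 = (-2.2366, 2.4086, 1.7204).
‖u_3‖ = 3.7099, so q_3 = (-0.6029, 0.6492, 0.4637).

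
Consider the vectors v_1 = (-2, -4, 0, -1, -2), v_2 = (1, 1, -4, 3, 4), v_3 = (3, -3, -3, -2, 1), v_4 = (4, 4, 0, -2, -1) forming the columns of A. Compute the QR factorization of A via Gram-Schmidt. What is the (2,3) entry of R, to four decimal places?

r_{23} = 2.5111

e_1 = v_1/‖v_1‖ = (-2, -4, 0, -1, -2)/5.0000 = (-0.4000, -0.8000, 0.0000, -0.2000, -0.4000).
r_{12} = e_1·v_2 = -3.4000.
u_2 = v_2 + 3.4000·e_1 = (-0.3600, -1.7200, -4.0000, 2.3200, 2.6400).
‖u_2‖ = 5.6071, so e_2 = (-0.0642, -0.3068, -0.7134, 0.4138, 0.4708).
r_{23} = e_2·v_3 = 2.5111.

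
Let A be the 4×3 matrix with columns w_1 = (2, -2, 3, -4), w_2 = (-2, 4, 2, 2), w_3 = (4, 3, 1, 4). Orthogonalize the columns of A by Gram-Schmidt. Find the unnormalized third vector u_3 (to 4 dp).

w_1 = (2, -2, 3, -4); ‖w_1‖ = 5.7446, so e_1 = (0.3482, -0.3482, 0.5222, -0.6963).
e_1·w_2 = 0.3482·(-2) + (-0.3482)·4 + 0.5222·2 + (-0.6963)·2 = -2.4371.
u_2 = w_2 + 2.4371·e_1 = (-1.1515, 3.1515, 3.2727, 0.3030).
‖u_2‖ = 4.6969, so e_2 = (-0.2452, 0.6710, 0.6968, 0.0645).
e_1·w_3 = 0.3482·4 + (-0.3482)·3 + 0.5222·1 + (-0.6963)·4 = -1.9149; e_2·w_3 = (-0.2452)·4 + 0.6710·3 + 0.6968·1 + 0.0645·4 = 1.9871.
u_3 = w_3 + 1.9149·e_1 − 1.9871·e_2 = (5.1538, 1.0000, 0.6154, 2.5385).

u_3 = (5.1538, 1.0000, 0.6154, 2.5385)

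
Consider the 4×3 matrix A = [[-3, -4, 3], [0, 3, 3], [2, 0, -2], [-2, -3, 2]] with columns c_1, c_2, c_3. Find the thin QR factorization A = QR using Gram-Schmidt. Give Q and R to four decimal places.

c_1 = (-3, 0, 2, -2); ‖c_1‖ = 4.1231, so e_1 = (-0.7276, 0.0000, 0.4851, -0.4851).
e_1·c_2 = (-0.7276)·(-4) + 0.0000·3 + 0.4851·0 + (-0.4851)·(-3) = 4.3656.
u_2 = c_2 − 4.3656·e_1 = (-0.8235, 3.0000, -2.1176, -0.8824).
‖u_2‖ = 3.8654, so e_2 = (-0.2131, 0.7761, -0.5478, -0.2283).
e_1·c_3 = (-0.7276)·3 + 0.0000·3 + 0.4851·(-2) + (-0.4851)·2 = -4.1231; e_2·c_3 = (-0.2131)·3 + 0.7761·3 + (-0.5478)·(-2) + (-0.2283)·2 = 2.3284.
u_3 = c_3 + 4.1231·e_1 − 2.3284·e_2 = (0.4961, 1.1929, 1.2756, 0.5315).
‖u_3‖ = 1.8918, so e_3 = (0.2622, 0.6306, 0.6743, 0.2810).

Q = [[-0.7276, -0.2131, 0.2622], [0.0000, 0.7761, 0.6306], [0.4851, -0.5478, 0.6743], [-0.4851, -0.2283, 0.2810]], R = [[4.1231, 4.3656, -4.1231], [0.0000, 3.8654, 2.3284], [0.0000, 0.0000, 1.8918]]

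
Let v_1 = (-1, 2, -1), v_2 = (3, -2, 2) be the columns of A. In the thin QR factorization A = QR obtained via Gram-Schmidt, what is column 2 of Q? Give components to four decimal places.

e_1 = v_1/‖v_1‖ = (-1, 2, -1)/2.4495 = (-0.4082, 0.8165, -0.4082).
r_{12} = e_1·v_2 = -3.6742.
u_2 = v_2 + 3.6742·e_1 = (1.5000, 1.0000, 0.5000).
‖u_2‖ = 1.8708, so e_2 = (0.8018, 0.5345, 0.2673).

e_2 = (0.8018, 0.5345, 0.2673)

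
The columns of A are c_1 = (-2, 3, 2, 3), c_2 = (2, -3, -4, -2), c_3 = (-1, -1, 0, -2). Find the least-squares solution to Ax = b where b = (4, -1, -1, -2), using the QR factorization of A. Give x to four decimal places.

e_1 = c_1/‖c_1‖ = (-2, 3, 2, 3)/5.0990 = (-0.3922, 0.5883, 0.3922, 0.5883).
r_{12} = e_1·c_2 = -5.2951.
u_2 = c_2 + 5.2951·e_1 = (-0.0769, 0.1154, -1.9231, 1.1154).
‖u_2‖ = 2.2275, so e_2 = (-0.0345, 0.0518, -0.8634, 0.5007).
r_{13} = e_1·c_3 = -1.3728; r_{23} = e_2·c_3 = -1.0188.
u_3 = c_3 + 1.3728·e_1 + 1.0188·e_2 = (-1.5736, -0.1395, -0.3411, -0.6822).
‖u_3‖ = 1.7543, so e_3 = (-0.8970, -0.0795, -0.1944, -0.3889).
Qᵀb = (-3.7262, -0.3281, -2.5364).
Back-substitute: x_3 = -2.5364/1.7543 = -1.4458.
x_2 = (-0.3281 + 1.0188·(-1.4458))/2.2275 = -0.8086.
x_1 = (-3.7262 + 5.2951·(-0.8086) + 1.3728·(-1.4458))/5.0990 = -1.9597.

x = (-1.9597, -0.8086, -1.4458)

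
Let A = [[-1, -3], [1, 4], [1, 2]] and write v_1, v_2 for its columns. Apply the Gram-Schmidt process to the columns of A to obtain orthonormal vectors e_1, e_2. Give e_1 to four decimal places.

v_1 = (-1, 1, 1); ‖v_1‖ = 1.7321, so e_1 = (-0.5774, 0.5774, 0.5774).

e_1 = (-0.5774, 0.5774, 0.5774)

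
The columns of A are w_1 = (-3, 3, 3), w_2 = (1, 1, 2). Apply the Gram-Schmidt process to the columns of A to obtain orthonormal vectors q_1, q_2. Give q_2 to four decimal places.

q_1 = w_1/‖w_1‖ = (-3, 3, 3)/5.1962 = (-0.5774, 0.5774, 0.5774).
r_{12} = q_1·w_2 = 1.1547.
u_2 = w_2 − 1.1547·q_1 = (1.6667, 0.3333, 1.3333).
‖u_2‖ = 2.1602, so q_2 = (0.7715, 0.1543, 0.6172).

q_2 = (0.7715, 0.1543, 0.6172)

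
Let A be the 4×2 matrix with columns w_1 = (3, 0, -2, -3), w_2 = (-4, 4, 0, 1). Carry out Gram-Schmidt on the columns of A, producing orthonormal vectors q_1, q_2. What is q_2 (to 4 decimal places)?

q_1 = w_1/‖w_1‖ = (3, 0, -2, -3)/4.6904 = (0.6396, 0.0000, -0.4264, -0.6396).
r_{12} = q_1·w_2 = -3.1980.
u_2 = w_2 + 3.1980·q_1 = (-1.9545, 4.0000, -1.3636, -1.0455).
‖u_2‖ = 4.7721, so q_2 = (-0.4096, 0.8382, -0.2858, -0.2191).

q_2 = (-0.4096, 0.8382, -0.2858, -0.2191)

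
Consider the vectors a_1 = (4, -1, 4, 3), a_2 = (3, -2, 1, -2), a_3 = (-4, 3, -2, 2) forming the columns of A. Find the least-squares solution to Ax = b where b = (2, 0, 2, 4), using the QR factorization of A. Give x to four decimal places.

x = (0.8889, 0.0000, 0.4444)

a_1 = (4, -1, 4, 3); ‖a_1‖ = 6.4807, so q_1 = (0.6172, -0.1543, 0.6172, 0.4629).
q_1·a_2 = 0.6172·3 + (-0.1543)·(-2) + 0.6172·1 + 0.4629·(-2) = 1.8516.
u_2 = a_2 − 1.8516·q_1 = (1.8571, -1.7143, -0.1429, -2.8571).
‖u_2‖ = 3.8173, so q_2 = (0.4865, -0.4491, -0.0374, -0.7485).
q_1·a_3 = 0.6172·(-4) + (-0.1543)·3 + 0.6172·(-2) + 0.4629·2 = -3.2404; q_2·a_3 = 0.4865·(-4) + (-0.4491)·3 + (-0.0374)·(-2) + (-0.7485)·2 = -4.7154.
u_3 = a_3 + 3.2404·q_1 + 4.7154·q_2 = (0.2941, 0.3824, -0.1765, -0.0294).
‖u_3‖ = 0.5145, so q_3 = (0.5717, 0.7432, -0.3430, -0.0572).
Qᵀb = (4.3205, -2.0957, 0.2287).
Back-substitute: x_3 = 0.2287/0.5145 = 0.4444.
x_2 = (-2.0957 + 4.7154·0.4444)/3.8173 = 0.0000.
x_1 = (4.3205 − 1.8516·0.0000 + 3.2404·0.4444)/6.4807 = 0.8889.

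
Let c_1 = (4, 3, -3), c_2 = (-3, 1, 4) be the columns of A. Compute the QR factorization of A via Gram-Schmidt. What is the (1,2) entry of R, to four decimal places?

c_1 = (4, 3, -3); ‖c_1‖ = 5.8310, so e_1 = (0.6860, 0.5145, -0.5145).
r_{12} = e_1·c_2 = -3.6015.

r_{12} = -3.6015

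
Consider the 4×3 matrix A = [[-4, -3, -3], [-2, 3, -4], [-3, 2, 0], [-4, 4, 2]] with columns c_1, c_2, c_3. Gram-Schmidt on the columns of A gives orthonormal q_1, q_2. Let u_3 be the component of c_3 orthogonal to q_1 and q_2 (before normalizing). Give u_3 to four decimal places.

u_3 = (-0.6651, -4.1231, 0.5323, 2.3274)

q_1 = c_1/‖c_1‖ = (-4, -2, -3, -4)/6.7082 = (-0.5963, -0.2981, -0.4472, -0.5963).
r_{12} = q_1·c_2 = -2.3851.
u_2 = c_2 + 2.3851·q_1 = (-4.4222, 2.2889, 0.9333, 2.5778).
‖u_2‖ = 5.6843, so q_2 = (-0.7780, 0.4027, 0.1642, 0.4535).
r_{13} = q_1·c_3 = 1.7889; r_{23} = q_2·c_3 = 1.6302.
u_3 = c_3 − 1.7889·q_1 − 1.6302·q_2 = (-0.6651, -4.1231, 0.5323, 2.3274).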